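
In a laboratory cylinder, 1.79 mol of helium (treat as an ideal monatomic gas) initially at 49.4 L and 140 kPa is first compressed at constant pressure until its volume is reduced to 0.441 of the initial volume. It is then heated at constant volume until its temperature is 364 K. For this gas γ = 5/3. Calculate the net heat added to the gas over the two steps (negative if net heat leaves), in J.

T₁ = P₁V₁/(nR) = 140×49.4/(1.79×8.314) = 465 K.
Step 1 — Isobaric: P stays 140 kPa; V/T = const ⇒ T₂ = 205 K, V₂ = 21.8 L.
W = PΔV = 140×(21.8−49.4) kPa·L = -3870 J.
ΔU = nCvΔT = 1.79×12.5×(205−465) = -5800 J.
Q = ΔU + W = nCpΔT = -9670 J.
State after step 1: P = 140 kPa, V = 21.8 L, T = 205 K.
Step 2 — Isochoric: V stays 21.8 L; P/T = const ⇒ T₂ = 364 K, P₂ = 249 kPa.
W = 0 (no volume change).
ΔU = nCvΔT = 1.79×12.5×(364−205) = 3550 J.
Q = ΔU = 3550 J.
Net over both steps: W = -3870 J, Q = -6110 J, ΔU = -2250 J.

-6110 J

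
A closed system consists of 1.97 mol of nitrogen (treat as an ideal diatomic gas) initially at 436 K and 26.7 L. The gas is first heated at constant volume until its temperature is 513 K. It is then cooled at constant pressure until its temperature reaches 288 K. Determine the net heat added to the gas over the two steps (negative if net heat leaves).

P₁ = nRT₁/V₁ = 1.97×8.314×436/26.7 = 267 kPa.
Step 1 — Isochoric: V stays 26.7 L; P/T = const ⇒ T₂ = 513 K, P₂ = 315 kPa.
W = 0 (no volume change).
ΔU = nCvΔT = 1.97×20.8×(513−436) = 3150 J.
Q = ΔU = 3150 J.
State after step 1: P = 315 kPa, V = 26.7 L, T = 513 K.
Step 2 — Isobaric: P stays 315 kPa; V/T = const ⇒ T₂ = 288 K, V₂ = 15.0 L.
W = PΔV = 315×(15.0−26.7) kPa·L = -3690 J.
ΔU = nCvΔT = 1.97×20.8×(288−513) = -9210 J.
Q = ΔU + W = nCpΔT = -12900 J.
Net over both steps: W = -3690 J, Q = -9750 J, ΔU = -6060 J.

-9750 J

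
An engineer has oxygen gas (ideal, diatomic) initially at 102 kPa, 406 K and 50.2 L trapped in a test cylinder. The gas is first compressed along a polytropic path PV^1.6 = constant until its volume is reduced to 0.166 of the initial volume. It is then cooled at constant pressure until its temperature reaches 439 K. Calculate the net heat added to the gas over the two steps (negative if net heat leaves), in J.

-25000 J

n = P₁V₁/(RT₁) = 102×50.2/(8.314×406) = 1.52 mol.
Step 1 — Polytropic n=1.6: T₂ = T₁(V₁/V₂)^(n−1) = 406×(6.02)^0.60 = 1190 K; P₂ = P₁(V₁/V₂)^n = 1800 kPa.
W = (P₁V₁−P₂V₂)/(n−1) = (102×50.2−1800×8.33)/0.60 = -16500 J.
ΔU = nCvΔT = 1.52×20.8×(1190−406) = 24800 J.
Q = ΔU + W = 8270 J.
State after step 1: P = 1800 kPa, V = 8.33 L, T = 1190 K.
Step 2 — Isobaric: P stays 1800 kPa; V/T = const ⇒ T₂ = 439 K, V₂ = 3.07 L.
W = PΔV = 1800×(3.07−8.33) kPa·L = -9500 J.
ΔU = nCvΔT = 1.52×20.8×(439−1190) = -23800 J.
Q = ΔU + W = nCpΔT = -33300 J.
Net over both steps: W = -26000 J, Q = -25000 J, ΔU = 1040 J.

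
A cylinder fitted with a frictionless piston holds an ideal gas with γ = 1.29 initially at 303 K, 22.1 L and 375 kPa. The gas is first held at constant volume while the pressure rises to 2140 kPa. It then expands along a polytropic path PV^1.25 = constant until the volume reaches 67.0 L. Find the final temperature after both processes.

1310 K

n = P₁V₁/(RT₁) = 375×22.1/(8.314×303) = 3.29 mol.
Step 1 — Isochoric: V stays 22.1 L; P/T = const ⇒ T₂ = 1730 K, P₂ = 2140 kPa.
W = 0 (no volume change).
ΔU = nCvΔT = 3.29×28.7×(1730−303) = 135000 J.
Q = ΔU = 135000 J.
State after step 1: P = 2140 kPa, V = 22.1 L, T = 1730 K.
Step 2 — Polytropic n=1.25: T₂ = T₁(V₁/V₂)^(n−1) = 1730×(0.330)^0.25 = 1310 K; P₂ = P₁(V₁/V₂)^n = 535 kPa.
W = (P₁V₁−P₂V₂)/(n−1) = (2140×22.1−535×67.0)/0.25 = 45800 J.
ΔU = nCvΔT = 3.29×28.7×(1310−1730) = -39500 J.
Q = ΔU + W = 6320 J.
Net over both steps: W = 45800 J, Q = 141000 J, ΔU = 95000 J.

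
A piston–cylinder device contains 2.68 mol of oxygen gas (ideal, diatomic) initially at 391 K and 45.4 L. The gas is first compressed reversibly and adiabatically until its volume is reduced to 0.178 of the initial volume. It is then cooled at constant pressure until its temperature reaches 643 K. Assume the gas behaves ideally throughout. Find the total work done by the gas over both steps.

P₁ = nRT₁/V₁ = 2.68×8.314×391/45.4 = 192 kPa.
Step 1 — Adiabatic: TV^(γ−1) = const ⇒ T₂ = 391×(5.62)^0.400 = 780 K; PV^γ = const ⇒ P₂ = 2150 kPa.
ΔU = nCvΔT = 2.68×20.8×(780−391) = 21700 J.
Q = 0 for an adiabatic process, so W = −ΔU = -21700 J.
State after step 1: P = 2150 kPa, V = 8.08 L, T = 780 K.
Step 2 — Isobaric: P stays 2150 kPa; V/T = const ⇒ T₂ = 643 K, V₂ = 6.66 L.
W = PΔV = 2150×(6.66−8.08) kPa·L = -3050 J.
ΔU = nCvΔT = 2.68×20.8×(643−780) = -7620 J.
Q = ΔU + W = nCpΔT = -10700 J.
Net over both steps: W = -24700 J, Q = -10700 J, ΔU = 14000 J.

-24700 J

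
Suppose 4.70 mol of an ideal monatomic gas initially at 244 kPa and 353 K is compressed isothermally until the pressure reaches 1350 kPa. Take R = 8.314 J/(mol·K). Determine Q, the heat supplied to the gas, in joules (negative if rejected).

V₁ = nRT₁/P₁ = 4.70×8.314×353/244 = 56.5 L.
Isothermal: T stays 353 K; PV = const ⇒ V₂ = 10.2 L, P₂ = 1350 kPa.
ΔU = 0 (ideal gas, T constant).
W = nRT ln(V₂/V₁) = 4.70×8.314×353×ln(0.181) = -23600 J.
Q = ΔU + W = -23600 J.

-23600 J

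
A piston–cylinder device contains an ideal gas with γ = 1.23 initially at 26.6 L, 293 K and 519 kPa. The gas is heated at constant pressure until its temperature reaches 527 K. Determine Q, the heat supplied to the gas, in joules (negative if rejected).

n = P₁V₁/(RT₁) = 519×26.6/(8.314×293) = 5.67 mol.
Isobaric: P stays 519 kPa; V/T = const ⇒ T₂ = 527 K, V₂ = 47.8 L.
W = PΔV = 519×(47.8−26.6) kPa·L = 11000 J.
ΔU = nCvΔT = 5.67×36.1×(527−293) = 47900 J.
Q = ΔU + W = nCpΔT = 59000 J.

59000 J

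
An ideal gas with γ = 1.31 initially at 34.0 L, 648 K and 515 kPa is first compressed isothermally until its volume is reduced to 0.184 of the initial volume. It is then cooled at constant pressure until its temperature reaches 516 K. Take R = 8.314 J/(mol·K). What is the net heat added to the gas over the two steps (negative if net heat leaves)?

-44700 J

n = P₁V₁/(RT₁) = 515×34.0/(8.314×648) = 3.25 mol.
Step 1 — Isothermal: T stays 648 K; PV = const ⇒ V₂ = 6.26 L, P₂ = 2800 kPa.
ΔU = 0 (ideal gas, T constant).
W = nRT ln(V₂/V₁) = 3.25×8.314×648×ln(0.184) = -29600 J.
Q = ΔU + W = -29600 J.
State after step 1: P = 2800 kPa, V = 6.26 L, T = 648 K.
Step 2 — Isobaric: P stays 2800 kPa; V/T = const ⇒ T₂ = 516 K, V₂ = 4.98 L.
W = PΔV = 2800×(4.98−6.26) kPa·L = -3570 J.
ΔU = nCvΔT = 3.25×26.8×(516−648) = -11500 J.
Q = ΔU + W = nCpΔT = -15100 J.
Net over both steps: W = -33200 J, Q = -44700 J, ΔU = -11500 J.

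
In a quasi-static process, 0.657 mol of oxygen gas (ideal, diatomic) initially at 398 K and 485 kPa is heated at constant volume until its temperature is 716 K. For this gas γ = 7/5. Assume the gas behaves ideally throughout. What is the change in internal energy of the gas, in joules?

V₁ = nRT₁/P₁ = 0.657×8.314×398/485 = 4.48 L.
Isochoric: V stays 4.48 L; P/T = const ⇒ T₂ = 716 K, P₂ = 873 kPa.
For an ideal gas ΔU = nCvΔT with Cv = (5/2)R = 20.8 J/(mol·K).
ΔU = 0.657×20.8×(716−398) = 4340 J.

4340 J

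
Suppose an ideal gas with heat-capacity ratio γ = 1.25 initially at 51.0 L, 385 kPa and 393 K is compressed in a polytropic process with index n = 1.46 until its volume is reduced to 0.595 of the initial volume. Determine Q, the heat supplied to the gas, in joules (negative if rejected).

9670 J

n = P₁V₁/(RT₁) = 385×51.0/(8.314×393) = 6.01 mol.
Polytropic n=1.46: T₂ = T₁(V₁/V₂)^(n−1) = 393×(1.68)^0.46 = 499 K; P₂ = P₁(V₁/V₂)^n = 822 kPa.
W = (P₁V₁−P₂V₂)/(n−1) = (385×51.0−822×30.3)/0.46 = -11500 J.
ΔU = nCvΔT = 6.01×33.3×(499−393) = 21200 J.
Q = ΔU + W = 9670 J.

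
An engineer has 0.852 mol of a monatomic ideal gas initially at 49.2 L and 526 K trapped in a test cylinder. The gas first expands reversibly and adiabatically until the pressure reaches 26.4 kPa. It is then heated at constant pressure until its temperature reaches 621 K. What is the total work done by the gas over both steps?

3880 J

P₁ = nRT₁/V₁ = 0.852×8.314×526/49.2 = 75.7 kPa.
Step 1 — Adiabatic: T₂/T₁ = (P₂/P₁)^((γ−1)/γ) ⇒ T₂ = 526×(0.349)^0.400 = 345 K; V₂ = 92.6 L.
ΔU = nCvΔT = 0.852×12.5×(345−526) = -1920 J.
Q = 0 for an adiabatic process, so W = −ΔU = 1920 J.
State after step 1: P = 26.4 kPa, V = 92.6 L, T = 345 K.
Step 2 — Isobaric: P stays 26.4 kPa; V/T = const ⇒ T₂ = 621 K, V₂ = 167 L.
W = PΔV = 26.4×(167−92.6) kPa·L = 1950 J.
ΔU = nCvΔT = 0.852×12.5×(621−345) = 2930 J.
Q = ΔU + W = nCpΔT = 4890 J.
Net over both steps: W = 3880 J, Q = 4890 J, ΔU = 1010 J.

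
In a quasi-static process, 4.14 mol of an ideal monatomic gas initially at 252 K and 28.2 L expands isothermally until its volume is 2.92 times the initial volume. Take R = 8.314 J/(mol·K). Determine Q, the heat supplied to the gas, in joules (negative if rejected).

9290 J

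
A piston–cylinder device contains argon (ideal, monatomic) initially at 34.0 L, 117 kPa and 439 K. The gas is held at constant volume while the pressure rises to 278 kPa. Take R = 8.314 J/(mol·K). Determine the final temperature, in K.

1040 K

Isochoric: V stays 34.0 L; P/T = const ⇒ T₂ = 1040 K, P₂ = 278 kPa.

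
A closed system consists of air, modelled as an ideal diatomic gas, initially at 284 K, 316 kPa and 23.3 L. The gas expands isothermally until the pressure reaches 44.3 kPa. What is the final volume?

166 L

Isothermal: T stays 284 K; PV = const ⇒ V₂ = 166 L, P₂ = 44.3 kPa.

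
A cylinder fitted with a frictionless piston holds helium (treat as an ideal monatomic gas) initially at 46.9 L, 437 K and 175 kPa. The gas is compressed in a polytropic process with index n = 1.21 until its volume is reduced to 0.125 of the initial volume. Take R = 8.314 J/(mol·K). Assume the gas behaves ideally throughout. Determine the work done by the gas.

n = P₁V₁/(RT₁) = 175×46.9/(8.314×437) = 2.26 mol.
Polytropic n=1.21: T₂ = T₁(V₁/V₂)^(n−1) = 437×(8.00)^0.21 = 676 K; P₂ = P₁(V₁/V₂)^n = 2170 kPa.
W = (P₁V₁−P₂V₂)/(n−1) = (175×46.9−2170×5.86)/0.21 = -21400 J.

-21400 J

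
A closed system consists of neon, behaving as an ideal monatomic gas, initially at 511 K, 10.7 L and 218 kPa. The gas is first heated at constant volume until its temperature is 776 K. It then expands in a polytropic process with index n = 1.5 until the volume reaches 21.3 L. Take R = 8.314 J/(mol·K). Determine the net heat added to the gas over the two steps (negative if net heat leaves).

2330 J

n = P₁V₁/(RT₁) = 218×10.7/(8.314×511) = 0.549 mol.
Step 1 — Isochoric: V stays 10.7 L; P/T = const ⇒ T₂ = 776 K, P₂ = 331 kPa.
W = 0 (no volume change).
ΔU = nCvΔT = 0.549×12.5×(776−511) = 1810 J.
Q = ΔU = 1810 J.
State after step 1: P = 331 kPa, V = 10.7 L, T = 776 K.
Step 2 — Polytropic n=1.5: T₂ = T₁(V₁/V₂)^(n−1) = 776×(0.502)^0.50 = 550 K; P₂ = P₁(V₁/V₂)^n = 118 kPa.
W = (P₁V₁−P₂V₂)/(n−1) = (331×10.7−118×21.3)/0.50 = 2060 J.
ΔU = nCvΔT = 0.549×12.5×(550−776) = -1550 J.
Q = ΔU + W = 516 J.
Net over both steps: W = 2060 J, Q = 2330 J, ΔU = 267 J.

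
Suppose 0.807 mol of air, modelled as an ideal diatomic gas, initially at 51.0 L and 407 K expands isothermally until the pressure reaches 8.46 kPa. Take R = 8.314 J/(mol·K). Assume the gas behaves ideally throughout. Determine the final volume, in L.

P₁ = nRT₁/V₁ = 0.807×8.314×407/51.0 = 53.5 kPa.
Isothermal: T stays 407 K; PV = const ⇒ V₂ = 323 L, P₂ = 8.46 kPa.

323 L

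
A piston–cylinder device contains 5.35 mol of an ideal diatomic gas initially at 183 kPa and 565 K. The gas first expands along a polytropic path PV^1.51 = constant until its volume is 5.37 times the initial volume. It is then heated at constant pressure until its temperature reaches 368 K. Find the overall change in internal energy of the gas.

-21900 J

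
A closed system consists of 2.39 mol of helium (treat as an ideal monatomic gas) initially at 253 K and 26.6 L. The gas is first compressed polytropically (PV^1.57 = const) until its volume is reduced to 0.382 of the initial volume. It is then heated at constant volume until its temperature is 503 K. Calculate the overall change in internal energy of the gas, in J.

P₁ = nRT₁/V₁ = 2.39×8.314×253/26.6 = 189 kPa.
Step 1 — Polytropic n=1.57: T₂ = T₁(V₁/V₂)^(n−1) = 253×(2.62)^0.57 = 438 K; P₂ = P₁(V₁/V₂)^n = 856 kPa.
W = (P₁V₁−P₂V₂)/(n−1) = (189×26.6−856×10.2)/0.57 = -6440 J.
ΔU = nCvΔT = 2.39×12.5×(438−253) = 5510 J.
Q = ΔU + W = -934 J.
State after step 1: P = 856 kPa, V = 10.2 L, T = 438 K.
Step 2 — Isochoric: V stays 10.2 L; P/T = const ⇒ T₂ = 503 K, P₂ = 984 kPa.
W = 0 (no volume change).
ΔU = nCvΔT = 2.39×12.5×(503−438) = 1940 J.
Q = ΔU = 1940 J.
Net over both steps: W = -6440 J, Q = 1010 J, ΔU = 7450 J.

7450 J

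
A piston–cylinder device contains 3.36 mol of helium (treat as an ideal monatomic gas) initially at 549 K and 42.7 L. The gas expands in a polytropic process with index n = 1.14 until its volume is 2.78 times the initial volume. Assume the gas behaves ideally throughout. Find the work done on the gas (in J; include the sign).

-14600 J

P₁ = nRT₁/V₁ = 3.36×8.314×549/42.7 = 359 kPa.
Polytropic n=1.14: T₂ = T₁(V₁/V₂)^(n−1) = 549×(0.360)^0.14 = 476 K; P₂ = P₁(V₁/V₂)^n = 112 kPa.
W = (P₁V₁−P₂V₂)/(n−1) = (359×42.7−112×119)/0.14 = 14600 J.
Work done on the gas = −W_by = -14600 J.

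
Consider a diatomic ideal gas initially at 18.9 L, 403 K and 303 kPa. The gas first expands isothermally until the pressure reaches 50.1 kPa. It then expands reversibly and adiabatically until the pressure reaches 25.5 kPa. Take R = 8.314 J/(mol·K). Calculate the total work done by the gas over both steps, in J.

12800 J

n = P₁V₁/(RT₁) = 303×18.9/(8.314×403) = 1.71 mol.
Step 1 — Isothermal: T stays 403 K; PV = const ⇒ V₂ = 114 L, P₂ = 50.1 kPa.
ΔU = 0 (ideal gas, T constant).
W = nRT ln(V₂/V₁) = 1.71×8.314×403×ln(6.05) = 10300 J.
Q = ΔU + W = 10300 J.
State after step 1: P = 50.1 kPa, V = 114 L, T = 403 K.
Step 2 — Adiabatic: T₂/T₁ = (P₂/P₁)^((γ−1)/γ) ⇒ T₂ = 403×(0.509)^0.286 = 332 K; V₂ = 185 L.
ΔU = nCvΔT = 1.71×20.8×(332−403) = -2510 J.
Q = 0 for an adiabatic process, so W = −ΔU = 2510 J.
Net over both steps: W = 12800 J, Q = 10300 J, ΔU = -2510 J.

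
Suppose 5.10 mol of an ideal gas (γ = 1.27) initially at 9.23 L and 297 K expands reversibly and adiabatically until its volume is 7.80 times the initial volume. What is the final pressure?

100 kPa

P₁ = nRT₁/V₁ = 5.10×8.314×297/9.23 = 1360 kPa.
Adiabatic: TV^(γ−1) = const ⇒ T₂ = 297×(0.128)^0.270 = 171 K; PV^γ = const ⇒ P₂ = 100 kPa.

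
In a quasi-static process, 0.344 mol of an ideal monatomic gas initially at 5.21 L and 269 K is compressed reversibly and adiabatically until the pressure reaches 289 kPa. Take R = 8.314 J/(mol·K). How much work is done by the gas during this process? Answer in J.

-356 J

P₁ = nRT₁/V₁ = 0.344×8.314×269/5.21 = 148 kPa.
Adiabatic: T₂/T₁ = (P₂/P₁)^((γ−1)/γ) ⇒ T₂ = 269×(1.96)^0.400 = 352 K; V₂ = 3.48 L.
ΔU = nCvΔT = 0.344×12.5×(352−269) = 356 J.
Q = 0 for an adiabatic process, so W = −ΔU = -356 J.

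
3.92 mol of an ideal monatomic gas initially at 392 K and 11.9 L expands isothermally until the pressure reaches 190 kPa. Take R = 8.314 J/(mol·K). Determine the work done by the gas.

22100 J

P₁ = nRT₁/V₁ = 3.92×8.314×392/11.9 = 1070 kPa.
Isothermal: T stays 392 K; PV = const ⇒ V₂ = 67.2 L, P₂ = 190 kPa.
W = nRT ln(V₂/V₁) = 3.92×8.314×392×ln(5.65) = 22100 J.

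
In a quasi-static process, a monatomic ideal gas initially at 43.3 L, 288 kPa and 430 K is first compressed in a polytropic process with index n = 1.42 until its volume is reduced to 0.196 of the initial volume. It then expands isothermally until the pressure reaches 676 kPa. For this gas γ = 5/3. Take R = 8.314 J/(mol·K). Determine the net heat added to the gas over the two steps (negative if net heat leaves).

n = P₁V₁/(RT₁) = 288×43.3/(8.314×430) = 3.49 mol.
Step 1 — Polytropic n=1.42: T₂ = T₁(V₁/V₂)^(n−1) = 430×(5.10)^0.42 = 853 K; P₂ = P₁(V₁/V₂)^n = 2910 kPa.
W = (P₁V₁−P₂V₂)/(n−1) = (288×43.3−2910×8.49)/0.42 = -29200 J.
ΔU = nCvΔT = 3.49×12.5×(853−430) = 18400 J.
Q = ΔU + W = -10800 J.
State after step 1: P = 2910 kPa, V = 8.49 L, T = 853 K.
Step 2 — Isothermal: T stays 853 K; PV = const ⇒ V₂ = 36.6 L, P₂ = 676 kPa.
ΔU = 0 (ideal gas, T constant).
W = nRT ln(V₂/V₁) = 3.49×8.314×853×ln(4.31) = 36100 J.
Q = ΔU + W = 36100 J.
Net over both steps: W = 6940 J, Q = 25300 J, ΔU = 18400 J.

25300 J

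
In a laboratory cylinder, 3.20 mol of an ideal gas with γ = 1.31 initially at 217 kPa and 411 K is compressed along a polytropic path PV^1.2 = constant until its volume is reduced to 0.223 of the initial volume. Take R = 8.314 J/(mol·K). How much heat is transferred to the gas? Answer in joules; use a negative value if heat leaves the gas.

-6790 J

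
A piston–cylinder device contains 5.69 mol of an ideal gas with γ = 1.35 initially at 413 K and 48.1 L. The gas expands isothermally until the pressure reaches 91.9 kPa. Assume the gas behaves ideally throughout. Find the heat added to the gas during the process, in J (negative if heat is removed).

P₁ = nRT₁/V₁ = 5.69×8.314×413/48.1 = 406 kPa.
Isothermal: T stays 413 K; PV = const ⇒ V₂ = 213 L, P₂ = 91.9 kPa.
ΔU = 0 (ideal gas, T constant).
W = nRT ln(V₂/V₁) = 5.69×8.314×413×ln(4.42) = 29000 J.
Q = ΔU + W = 29000 J.

29000 J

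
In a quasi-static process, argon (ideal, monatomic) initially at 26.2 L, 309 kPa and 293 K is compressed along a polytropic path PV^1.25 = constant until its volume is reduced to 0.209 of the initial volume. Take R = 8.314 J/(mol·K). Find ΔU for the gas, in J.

n = P₁V₁/(RT₁) = 309×26.2/(8.314×293) = 3.32 mol.
Polytropic n=1.25: T₂ = T₁(V₁/V₂)^(n−1) = 293×(4.78)^0.25 = 433 K; P₂ = P₁(V₁/V₂)^n = 2190 kPa.
For an ideal gas ΔU = nCvΔT with Cv = (3/2)R = 12.5 J/(mol·K).
ΔU = 3.32×12.5×(433−293) = 5820 J.

5820 J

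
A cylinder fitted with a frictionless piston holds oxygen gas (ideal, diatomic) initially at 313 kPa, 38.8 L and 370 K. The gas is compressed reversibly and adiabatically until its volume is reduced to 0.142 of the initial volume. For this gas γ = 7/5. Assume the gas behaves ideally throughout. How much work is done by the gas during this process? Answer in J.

n = P₁V₁/(RT₁) = 313×38.8/(8.314×370) = 3.95 mol.
Adiabatic: TV^(γ−1) = const ⇒ T₂ = 370×(7.04)^0.400 = 808 K; PV^γ = const ⇒ P₂ = 4810 kPa.
ΔU = nCvΔT = 3.95×20.8×(808−370) = 35900 J.
Q = 0 for an adiabatic process, so W = −ΔU = -35900 J.

-35900 J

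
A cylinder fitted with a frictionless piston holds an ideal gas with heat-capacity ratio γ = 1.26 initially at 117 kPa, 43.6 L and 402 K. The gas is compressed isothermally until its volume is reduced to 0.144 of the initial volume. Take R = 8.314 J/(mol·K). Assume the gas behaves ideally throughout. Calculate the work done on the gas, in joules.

n = P₁V₁/(RT₁) = 117×43.6/(8.314×402) = 1.53 mol.
Isothermal: T stays 402 K; PV = const ⇒ V₂ = 6.28 L, P₂ = 813 kPa.
W = nRT ln(V₂/V₁) = 1.53×8.314×402×ln(0.144) = -9890 J.
Work done on the gas = −W_by = 9890 J.

9890 J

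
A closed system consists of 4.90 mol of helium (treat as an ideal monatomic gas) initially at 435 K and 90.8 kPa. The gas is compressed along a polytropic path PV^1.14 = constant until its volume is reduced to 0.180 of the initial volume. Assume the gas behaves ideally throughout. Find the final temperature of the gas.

553 K

V₁ = nRT₁/P₁ = 4.90×8.314×435/90.8 = 195 L.
Polytropic n=1.14: T₂ = T₁(V₁/V₂)^(n−1) = 435×(5.56)^0.14 = 553 K; P₂ = P₁(V₁/V₂)^n = 641 kPa.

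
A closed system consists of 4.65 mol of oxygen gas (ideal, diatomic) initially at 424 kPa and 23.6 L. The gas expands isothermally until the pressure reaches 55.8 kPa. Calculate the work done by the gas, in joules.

T₁ = P₁V₁/(nR) = 424×23.6/(4.65×8.314) = 259 K.
Isothermal: T stays 259 K; PV = const ⇒ V₂ = 179 L, P₂ = 55.8 kPa.
W = nRT ln(V₂/V₁) = 4.65×8.314×259×ln(7.60) = 20300 J.

20300 J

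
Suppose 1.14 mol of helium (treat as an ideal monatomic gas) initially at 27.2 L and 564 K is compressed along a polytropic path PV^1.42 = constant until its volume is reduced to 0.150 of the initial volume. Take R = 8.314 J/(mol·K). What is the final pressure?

P₁ = nRT₁/V₁ = 1.14×8.314×564/27.2 = 197 kPa.
Polytropic n=1.42: T₂ = T₁(V₁/V₂)^(n−1) = 564×(6.67)^0.42 = 1250 K; P₂ = P₁(V₁/V₂)^n = 2910 kPa.

2910 kPa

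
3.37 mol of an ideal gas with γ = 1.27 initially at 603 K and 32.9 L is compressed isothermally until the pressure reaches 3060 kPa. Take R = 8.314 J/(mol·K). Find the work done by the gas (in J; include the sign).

-30200 J

P₁ = nRT₁/V₁ = 3.37×8.314×603/32.9 = 514 kPa.
Isothermal: T stays 603 K; PV = const ⇒ V₂ = 5.52 L, P₂ = 3060 kPa.
W = nRT ln(V₂/V₁) = 3.37×8.314×603×ln(0.168) = -30200 J.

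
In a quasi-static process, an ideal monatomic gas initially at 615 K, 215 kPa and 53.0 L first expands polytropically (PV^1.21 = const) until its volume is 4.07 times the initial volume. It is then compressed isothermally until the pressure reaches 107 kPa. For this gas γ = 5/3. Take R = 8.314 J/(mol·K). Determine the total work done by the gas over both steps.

5360 J

n = P₁V₁/(RT₁) = 215×53.0/(8.314×615) = 2.23 mol.
Step 1 — Polytropic n=1.21: T₂ = T₁(V₁/V₂)^(n−1) = 615×(0.246)^0.21 = 458 K; P₂ = P₁(V₁/V₂)^n = 39.3 kPa.
W = (P₁V₁−P₂V₂)/(n−1) = (215×53.0−39.3×216)/0.21 = 13900 J.
ΔU = nCvΔT = 2.23×12.5×(458−615) = -4360 J.
Q = ΔU + W = 9490 J.
State after step 1: P = 39.3 kPa, V = 216 L, T = 458 K.
Step 2 — Isothermal: T stays 458 K; PV = const ⇒ V₂ = 79.3 L, P₂ = 107 kPa.
ΔU = 0 (ideal gas, T constant).
W = nRT ln(V₂/V₁) = 2.23×8.314×458×ln(0.368) = -8490 J.
Q = ΔU + W = -8490 J.
Net over both steps: W = 5360 J, Q = 998 J, ΔU = -4360 J.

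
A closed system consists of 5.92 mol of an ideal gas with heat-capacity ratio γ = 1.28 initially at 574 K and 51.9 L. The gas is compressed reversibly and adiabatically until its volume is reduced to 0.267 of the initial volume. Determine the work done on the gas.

45100 J

P₁ = nRT₁/V₁ = 5.92×8.314×574/51.9 = 544 kPa.
Adiabatic: TV^(γ−1) = const ⇒ T₂ = 574×(3.75)^0.280 = 831 K; PV^γ = const ⇒ P₂ = 2950 kPa.
ΔU = nCvΔT = 5.92×29.7×(831−574) = 45100 J.
Q = 0 for an adiabatic process, so W = −ΔU = -45100 J.
Work done on the gas = −W_by = 45100 J.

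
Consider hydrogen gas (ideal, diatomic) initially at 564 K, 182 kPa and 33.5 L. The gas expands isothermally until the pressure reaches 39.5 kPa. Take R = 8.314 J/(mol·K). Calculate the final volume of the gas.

154 L

Isothermal: T stays 564 K; PV = const ⇒ V₂ = 154 L, P₂ = 39.5 kPa.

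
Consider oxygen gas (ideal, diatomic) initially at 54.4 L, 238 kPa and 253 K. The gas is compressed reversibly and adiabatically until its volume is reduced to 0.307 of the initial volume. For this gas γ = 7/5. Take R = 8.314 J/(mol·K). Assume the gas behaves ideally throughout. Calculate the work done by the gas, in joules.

-19500 J

n = P₁V₁/(RT₁) = 238×54.4/(8.314×253) = 6.16 mol.
Adiabatic: TV^(γ−1) = const ⇒ T₂ = 253×(3.26)^0.400 = 406 K; PV^γ = const ⇒ P₂ = 1240 kPa.
ΔU = nCvΔT = 6.16×20.8×(406−253) = 19500 J.
Q = 0 for an adiabatic process, so W = −ΔU = -19500 J.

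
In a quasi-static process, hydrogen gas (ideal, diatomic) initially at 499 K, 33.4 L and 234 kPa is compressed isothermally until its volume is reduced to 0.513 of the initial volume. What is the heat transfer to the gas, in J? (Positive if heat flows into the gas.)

-5220 J

n = P₁V₁/(RT₁) = 234×33.4/(8.314×499) = 1.88 mol.
Isothermal: T stays 499 K; PV = const ⇒ V₂ = 17.1 L, P₂ = 456 kPa.
ΔU = 0 (ideal gas, T constant).
W = nRT ln(V₂/V₁) = 1.88×8.314×499×ln(0.513) = -5220 J.
Q = ΔU + W = -5220 J.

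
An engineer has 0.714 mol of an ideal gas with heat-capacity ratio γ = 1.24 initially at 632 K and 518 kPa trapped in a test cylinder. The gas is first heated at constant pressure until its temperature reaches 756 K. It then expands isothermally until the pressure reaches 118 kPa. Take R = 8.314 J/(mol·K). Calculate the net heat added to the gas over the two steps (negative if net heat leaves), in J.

V₁ = nRT₁/P₁ = 0.714×8.314×632/518 = 7.24 L.
Step 1 — Isobaric: P stays 518 kPa; V/T = const ⇒ T₂ = 756 K, V₂ = 8.66 L.
W = PΔV = 518×(8.66−7.24) kPa·L = 736 J.
ΔU = nCvΔT = 0.714×34.6×(756−632) = 3070 J.
Q = ΔU + W = nCpΔT = 3800 J.
State after step 1: P = 518 kPa, V = 8.66 L, T = 756 K.
Step 2 — Isothermal: T stays 756 K; PV = const ⇒ V₂ = 38.0 L, P₂ = 118 kPa.
ΔU = 0 (ideal gas, T constant).
W = nRT ln(V₂/V₁) = 0.714×8.314×756×ln(4.39) = 6640 J.
Q = ΔU + W = 6640 J.
Net over both steps: W = 7370 J, Q = 10400 J, ΔU = 3070 J.

10400 J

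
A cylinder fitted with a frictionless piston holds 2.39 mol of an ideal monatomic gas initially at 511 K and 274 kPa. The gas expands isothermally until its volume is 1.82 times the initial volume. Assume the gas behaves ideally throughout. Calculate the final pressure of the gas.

V₁ = nRT₁/P₁ = 2.39×8.314×511/274 = 37.1 L.
Isothermal: T stays 511 K; PV = const ⇒ V₂ = 67.4 L, P₂ = 151 kPa.

151 kPa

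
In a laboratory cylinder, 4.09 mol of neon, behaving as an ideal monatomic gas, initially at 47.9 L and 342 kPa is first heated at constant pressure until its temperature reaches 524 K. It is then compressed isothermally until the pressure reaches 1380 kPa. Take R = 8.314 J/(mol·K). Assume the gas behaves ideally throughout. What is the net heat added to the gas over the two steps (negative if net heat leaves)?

-21300 J

T₁ = P₁V₁/(nR) = 342×47.9/(4.09×8.314) = 482 K.
Step 1 — Isobaric: P stays 342 kPa; V/T = const ⇒ T₂ = 524 K, V₂ = 52.1 L.
W = PΔV = 342×(52.1−47.9) kPa·L = 1440 J.
ΔU = nCvΔT = 4.09×12.5×(524−482) = 2150 J.
Q = ΔU + W = nCpΔT = 3590 J.
State after step 1: P = 342 kPa, V = 52.1 L, T = 524 K.
Step 2 — Isothermal: T stays 524 K; PV = const ⇒ V₂ = 12.9 L, P₂ = 1380 kPa.
ΔU = 0 (ideal gas, T constant).
W = nRT ln(V₂/V₁) = 4.09×8.314×524×ln(0.248) = -24900 J.
Q = ΔU + W = -24900 J.
Net over both steps: W = -23400 J, Q = -21300 J, ΔU = 2150 J.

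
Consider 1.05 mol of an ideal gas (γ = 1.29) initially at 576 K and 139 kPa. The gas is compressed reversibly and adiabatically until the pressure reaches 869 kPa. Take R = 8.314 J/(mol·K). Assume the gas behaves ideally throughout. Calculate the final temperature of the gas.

V₁ = nRT₁/P₁ = 1.05×8.314×576/139 = 36.2 L.
Adiabatic: T₂/T₁ = (P₂/P₁)^((γ−1)/γ) ⇒ T₂ = 576×(6.25)^0.225 = 870 K; V₂ = 8.74 L.

870 K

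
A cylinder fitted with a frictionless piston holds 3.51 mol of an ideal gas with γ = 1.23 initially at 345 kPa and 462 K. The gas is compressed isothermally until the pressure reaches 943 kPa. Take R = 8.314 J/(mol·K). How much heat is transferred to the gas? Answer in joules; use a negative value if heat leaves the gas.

-13600 J

V₁ = nRT₁/P₁ = 3.51×8.314×462/345 = 39.1 L.
Isothermal: T stays 462 K; PV = const ⇒ V₂ = 14.3 L, P₂ = 943 kPa.
ΔU = 0 (ideal gas, T constant).
W = nRT ln(V₂/V₁) = 3.51×8.314×462×ln(0.366) = -13600 J.
Q = ΔU + W = -13600 J.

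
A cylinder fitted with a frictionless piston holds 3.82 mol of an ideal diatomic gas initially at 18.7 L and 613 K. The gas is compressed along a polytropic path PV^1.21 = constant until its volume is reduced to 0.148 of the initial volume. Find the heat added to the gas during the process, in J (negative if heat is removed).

P₁ = nRT₁/V₁ = 3.82×8.314×613/18.7 = 1040 kPa.
Polytropic n=1.21: T₂ = T₁(V₁/V₂)^(n−1) = 613×(6.76)^0.21 = 916 K; P₂ = P₁(V₁/V₂)^n = 10500 kPa.
W = (P₁V₁−P₂V₂)/(n−1) = (1040×18.7−10500×2.77)/0.21 = -45800 J.
ΔU = nCvΔT = 3.82×20.8×(916−613) = 24000 J.
Q = ΔU + W = -21700 J.

-21700 J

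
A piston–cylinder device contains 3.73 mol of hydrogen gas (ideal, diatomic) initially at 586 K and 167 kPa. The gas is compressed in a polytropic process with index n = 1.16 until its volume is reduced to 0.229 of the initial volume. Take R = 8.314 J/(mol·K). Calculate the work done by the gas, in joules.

-30200 J

V₁ = nRT₁/P₁ = 3.73×8.314×586/167 = 109 L.
Polytropic n=1.16: T₂ = T₁(V₁/V₂)^(n−1) = 586×(4.37)^0.16 = 742 K; P₂ = P₁(V₁/V₂)^n = 923 kPa.
W = (P₁V₁−P₂V₂)/(n−1) = (167×109−923×24.9)/0.16 = -30200 J.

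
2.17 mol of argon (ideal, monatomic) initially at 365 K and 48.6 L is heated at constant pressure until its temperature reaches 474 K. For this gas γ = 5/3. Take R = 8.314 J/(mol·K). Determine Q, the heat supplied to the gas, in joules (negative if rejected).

P₁ = nRT₁/V₁ = 2.17×8.314×365/48.6 = 135 kPa.
Isobaric: P stays 135 kPa; V/T = const ⇒ T₂ = 474 K, V₂ = 63.1 L.
W = PΔV = 135×(63.1−48.6) kPa·L = 1970 J.
ΔU = nCvΔT = 2.17×12.5×(474−365) = 2950 J.
Q = ΔU + W = nCpΔT = 4920 J.

4920 J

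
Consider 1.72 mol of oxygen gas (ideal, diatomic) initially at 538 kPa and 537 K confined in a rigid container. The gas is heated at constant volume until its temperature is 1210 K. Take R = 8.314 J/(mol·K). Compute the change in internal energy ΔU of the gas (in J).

24100 J

V₁ = nRT₁/P₁ = 1.72×8.314×537/538 = 14.3 L.
Isochoric: V stays 14.3 L; P/T = const ⇒ T₂ = 1210 K, P₂ = 1210 kPa.
For an ideal gas ΔU = nCvΔT with Cv = (5/2)R = 20.8 J/(mol·K).
ΔU = 1.72×20.8×(1210−537) = 24100 J.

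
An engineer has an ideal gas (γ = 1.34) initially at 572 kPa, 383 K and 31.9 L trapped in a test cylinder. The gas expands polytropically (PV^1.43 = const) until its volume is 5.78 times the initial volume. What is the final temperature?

180 K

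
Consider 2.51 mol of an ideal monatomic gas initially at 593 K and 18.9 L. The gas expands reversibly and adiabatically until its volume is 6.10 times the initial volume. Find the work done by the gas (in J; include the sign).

13000 J

P₁ = nRT₁/V₁ = 2.51×8.314×593/18.9 = 655 kPa.
Adiabatic: TV^(γ−1) = const ⇒ T₂ = 593×(0.164)^0.667 = 178 K; PV^γ = const ⇒ P₂ = 32.2 kPa.
ΔU = nCvΔT = 2.51×12.5×(178−593) = -13000 J.
Q = 0 for an adiabatic process, so W = −ΔU = 13000 J.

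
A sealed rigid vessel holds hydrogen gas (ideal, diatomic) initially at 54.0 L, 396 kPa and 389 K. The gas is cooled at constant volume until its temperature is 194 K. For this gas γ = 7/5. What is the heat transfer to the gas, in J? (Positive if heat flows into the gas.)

n = P₁V₁/(RT₁) = 396×54.0/(8.314×389) = 6.61 mol.
Isochoric: V stays 54.0 L; P/T = const ⇒ T₂ = 194 K, P₂ = 197 kPa.
W = 0 (no volume change).
ΔU = nCvΔT = 6.61×20.8×(194−389) = -26800 J.
Q = ΔU = -26800 J.

-26800 J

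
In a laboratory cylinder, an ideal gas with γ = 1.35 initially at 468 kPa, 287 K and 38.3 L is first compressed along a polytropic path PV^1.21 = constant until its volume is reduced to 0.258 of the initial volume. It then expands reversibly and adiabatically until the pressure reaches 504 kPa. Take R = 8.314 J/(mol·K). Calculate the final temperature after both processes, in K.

n = P₁V₁/(RT₁) = 468×38.3/(8.314×287) = 7.51 mol.
Step 1 — Polytropic n=1.21: T₂ = T₁(V₁/V₂)^(n−1) = 287×(3.88)^0.21 = 381 K; P₂ = P₁(V₁/V₂)^n = 2410 kPa.
W = (P₁V₁−P₂V₂)/(n−1) = (468×38.3−2410×9.88)/0.21 = -28100 J.
ΔU = nCvΔT = 7.51×23.8×(381−287) = 16900 J.
Q = ΔU + W = -11200 J.
State after step 1: P = 2410 kPa, V = 9.88 L, T = 381 K.
Step 2 — Adiabatic: T₂/T₁ = (P₂/P₁)^((γ−1)/γ) ⇒ T₂ = 381×(0.209)^0.259 = 254 K; V₂ = 31.5 L.
ΔU = nCvΔT = 7.51×23.8×(254−381) = -22700 J.
Q = 0 for an adiabatic process, so W = −ΔU = 22700 J.
Net over both steps: W = -5390 J, Q = -11200 J, ΔU = -5850 J.

254 K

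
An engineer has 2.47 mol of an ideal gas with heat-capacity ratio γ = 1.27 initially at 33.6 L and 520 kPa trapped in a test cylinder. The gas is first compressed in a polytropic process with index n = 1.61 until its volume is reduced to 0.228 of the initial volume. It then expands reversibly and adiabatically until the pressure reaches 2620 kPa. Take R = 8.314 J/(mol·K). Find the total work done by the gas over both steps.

-18100 J

T₁ = P₁V₁/(nR) = 520×33.6/(2.47×8.314) = 851 K.
Step 1 — Polytropic n=1.61: T₂ = T₁(V₁/V₂)^(n−1) = 851×(4.39)^0.61 = 2100 K; P₂ = P₁(V₁/V₂)^n = 5620 kPa.
W = (P₁V₁−P₂V₂)/(n−1) = (520×33.6−5620×7.66)/0.61 = -41900 J.
ΔU = nCvΔT = 2.47×30.8×(2100−851) = 94700 J.
Q = ΔU + W = 52800 J.
State after step 1: P = 5620 kPa, V = 7.66 L, T = 2100 K.
Step 2 — Adiabatic: T₂/T₁ = (P₂/P₁)^((γ−1)/γ) ⇒ T₂ = 2100×(0.466)^0.213 = 1780 K; V₂ = 14.0 L.
ΔU = nCvΔT = 2.47×30.8×(1780−2100) = -23900 J.
Q = 0 for an adiabatic process, so W = −ΔU = 23900 J.
Net over both steps: W = -18100 J, Q = 52800 J, ΔU = 70900 J.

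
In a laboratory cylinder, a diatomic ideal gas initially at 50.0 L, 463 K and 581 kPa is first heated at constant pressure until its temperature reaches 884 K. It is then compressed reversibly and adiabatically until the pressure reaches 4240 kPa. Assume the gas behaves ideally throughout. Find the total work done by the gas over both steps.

n = P₁V₁/(RT₁) = 581×50.0/(8.314×463) = 7.55 mol.
Step 1 — Isobaric: P stays 581 kPa; V/T = const ⇒ T₂ = 884 K, V₂ = 95.5 L.
W = PΔV = 581×(95.5−50.0) kPa·L = 26400 J.
ΔU = nCvΔT = 7.55×20.8×(884−463) = 66000 J.
Q = ΔU + W = nCpΔT = 92500 J.
State after step 1: P = 581 kPa, V = 95.5 L, T = 884 K.
Step 2 — Adiabatic: T₂/T₁ = (P₂/P₁)^((γ−1)/γ) ⇒ T₂ = 884×(7.30)^0.286 = 1560 K; V₂ = 23.1 L.
ΔU = nCvΔT = 7.55×20.8×(1560−884) = 106000 J.
Q = 0 for an adiabatic process, so W = −ΔU = -106000 J.
Net over both steps: W = -79600 J, Q = 92500 J, ΔU = 172000 J.

-79600 J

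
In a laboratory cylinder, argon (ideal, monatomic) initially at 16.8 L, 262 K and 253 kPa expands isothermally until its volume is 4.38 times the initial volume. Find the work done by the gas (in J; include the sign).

n = P₁V₁/(RT₁) = 253×16.8/(8.314×262) = 1.95 mol.
Isothermal: T stays 262 K; PV = const ⇒ V₂ = 73.6 L, P₂ = 57.8 kPa.
W = nRT ln(V₂/V₁) = 1.95×8.314×262×ln(4.38) = 6280 J.

6280 J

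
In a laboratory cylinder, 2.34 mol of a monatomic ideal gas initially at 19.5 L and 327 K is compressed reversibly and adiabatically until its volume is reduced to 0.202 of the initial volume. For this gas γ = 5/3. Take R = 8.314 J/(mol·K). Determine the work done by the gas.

-18200 J

P₁ = nRT₁/V₁ = 2.34×8.314×327/19.5 = 326 kPa.
Adiabatic: TV^(γ−1) = const ⇒ T₂ = 327×(4.95)^0.667 = 950 K; PV^γ = const ⇒ P₂ = 4690 kPa.
ΔU = nCvΔT = 2.34×12.5×(950−327) = 18200 J.
Q = 0 for an adiabatic process, so W = −ΔU = -18200 J.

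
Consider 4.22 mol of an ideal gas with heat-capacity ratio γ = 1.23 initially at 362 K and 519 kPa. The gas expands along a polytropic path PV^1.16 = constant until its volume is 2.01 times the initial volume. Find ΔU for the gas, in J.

-5840 J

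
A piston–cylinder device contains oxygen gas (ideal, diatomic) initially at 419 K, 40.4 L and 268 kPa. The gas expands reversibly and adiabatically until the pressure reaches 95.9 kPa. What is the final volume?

84.2 L

Adiabatic: T₂/T₁ = (P₂/P₁)^((γ−1)/γ) ⇒ T₂ = 419×(0.358)^0.286 = 312 K; V₂ = 84.2 L.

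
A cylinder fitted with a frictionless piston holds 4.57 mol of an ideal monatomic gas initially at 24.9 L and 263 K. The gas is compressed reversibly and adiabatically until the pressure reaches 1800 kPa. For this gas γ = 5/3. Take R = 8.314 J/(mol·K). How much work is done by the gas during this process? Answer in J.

P₁ = nRT₁/V₁ = 4.57×8.314×263/24.9 = 401 kPa.
Adiabatic: T₂/T₁ = (P₂/P₁)^((γ−1)/γ) ⇒ T₂ = 263×(4.49)^0.400 = 479 K; V₂ = 10.1 L.
ΔU = nCvΔT = 4.57×12.5×(479−263) = 12300 J.
Q = 0 for an adiabatic process, so W = −ΔU = -12300 J.

-12300 J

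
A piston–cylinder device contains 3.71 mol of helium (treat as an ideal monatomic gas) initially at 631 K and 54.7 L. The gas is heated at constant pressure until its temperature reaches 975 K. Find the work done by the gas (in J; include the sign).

P₁ = nRT₁/V₁ = 3.71×8.314×631/54.7 = 356 kPa.
Isobaric: P stays 356 kPa; V/T = const ⇒ T₂ = 975 K, V₂ = 84.5 L.
W = PΔV = 356×(84.5−54.7) kPa·L = 10600 J.

10600 J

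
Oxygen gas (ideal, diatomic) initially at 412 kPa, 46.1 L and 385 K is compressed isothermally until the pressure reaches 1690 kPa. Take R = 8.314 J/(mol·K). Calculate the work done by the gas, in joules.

-26800 J

n = P₁V₁/(RT₁) = 412×46.1/(8.314×385) = 5.93 mol.
Isothermal: T stays 385 K; PV = const ⇒ V₂ = 11.2 L, P₂ = 1690 kPa.
W = nRT ln(V₂/V₁) = 5.93×8.314×385×ln(0.244) = -26800 J.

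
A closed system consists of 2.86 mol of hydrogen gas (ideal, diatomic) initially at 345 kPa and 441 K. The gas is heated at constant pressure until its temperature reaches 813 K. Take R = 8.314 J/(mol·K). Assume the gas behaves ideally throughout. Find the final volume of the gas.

56.0 L

V₁ = nRT₁/P₁ = 2.86×8.314×441/345 = 30.4 L.
Isobaric: P stays 345 kPa; V/T = const ⇒ T₂ = 813 K, V₂ = 56.0 L.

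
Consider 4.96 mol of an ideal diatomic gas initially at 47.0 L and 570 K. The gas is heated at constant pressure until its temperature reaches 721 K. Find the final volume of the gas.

59.5 L

P₁ = nRT₁/V₁ = 4.96×8.314×570/47.0 = 500 kPa.
Isobaric: P stays 500 kPa; V/T = const ⇒ T₂ = 721 K, V₂ = 59.5 L.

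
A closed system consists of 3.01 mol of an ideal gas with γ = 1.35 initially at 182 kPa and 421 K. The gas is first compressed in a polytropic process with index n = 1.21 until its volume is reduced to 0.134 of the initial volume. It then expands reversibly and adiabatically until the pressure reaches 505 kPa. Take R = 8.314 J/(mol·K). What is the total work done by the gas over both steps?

V₁ = nRT₁/P₁ = 3.01×8.314×421/182 = 57.9 L.
Step 1 — Polytropic n=1.21: T₂ = T₁(V₁/V₂)^(n−1) = 421×(7.46)^0.21 = 642 K; P₂ = P₁(V₁/V₂)^n = 2070 kPa.
W = (P₁V₁−P₂V₂)/(n−1) = (182×57.9−2070×7.76)/0.21 = -26300 J.
ΔU = nCvΔT = 3.01×23.8×(642−421) = 15800 J.
Q = ΔU + W = -10500 J.
State after step 1: P = 2070 kPa, V = 7.76 L, T = 642 K.
Step 2 — Adiabatic: T₂/T₁ = (P₂/P₁)^((γ−1)/γ) ⇒ T₂ = 642×(0.244)^0.259 = 445 K; V₂ = 22.1 L.
ΔU = nCvΔT = 3.01×23.8×(445−642) = -14100 J.
Q = 0 for an adiabatic process, so W = −ΔU = 14100 J.
Net over both steps: W = -12300 J, Q = -10500 J, ΔU = 1740 J.

-12300 J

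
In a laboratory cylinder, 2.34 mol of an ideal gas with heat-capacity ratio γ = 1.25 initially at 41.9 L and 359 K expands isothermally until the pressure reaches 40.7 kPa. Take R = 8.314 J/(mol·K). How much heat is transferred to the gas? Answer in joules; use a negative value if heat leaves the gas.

9850 J

P₁ = nRT₁/V₁ = 2.34×8.314×359/41.9 = 167 kPa.
Isothermal: T stays 359 K; PV = const ⇒ V₂ = 172 L, P₂ = 40.7 kPa.
ΔU = 0 (ideal gas, T constant).
W = nRT ln(V₂/V₁) = 2.34×8.314×359×ln(4.10) = 9850 J.
Q = ΔU + W = 9850 J.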